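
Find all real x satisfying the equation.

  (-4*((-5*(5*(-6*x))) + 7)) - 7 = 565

Step 1. [(-4*((-5*(5*(-6*x))) + 7)) - 7 = 565] the outer -7 inverts by adding 7. So sub: -4*((-5*(5*(-6*x))) + 7) = 572.
Step 2. [-4*((-5*(5*(-6*x))) + 7) = 572] leading coefficient -4: divide by -4. So div: (-5*(5*(-6*x))) + 7 = -143.
Step 3. [(-5*(5*(-6*x))) + 7 = -143] peel the +7: subtract 7 from each side. So sub: -5*(5*(-6*x)) = -150.
Step 4. [-5*(5*(-6*x)) = -150] -5 out front; divide by -5, so div: 5*(-6*x) = 30.
Step 5. [5*(-6*x) = 30] 5 out front; divide by 5 ⇒ div: -6*x = 6.
Step 6. [-6*x = 6] leading coefficient -6: divide by -6 ⇒ div: x = -1.

Answer: x ∈ {-1}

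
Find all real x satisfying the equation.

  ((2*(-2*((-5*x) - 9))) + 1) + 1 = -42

Step 1. [((2*(-2*((-5*x) - 9))) + 1) + 1 = -42] the outer +1 inverts by subtracting 1 ⇒ sub: (2*(-2*((-5*x) - 9))) + 1 = -43.
Step 2. [(2*(-2*((-5*x) - 9))) + 1 = -43] peel the +1: subtract 1 from each side. So sub: 2*(-2*((-5*x) - 9)) = -44.
Step 3. [2*(-2*((-5*x) - 9)) = -44] 2·(inner) — divide through by 2. So div: -2*((-5*x) - 9) = -22.
Step 4. [-2*((-5*x) - 9) = -22] LHS = -2·(…); ÷-2 both sides, so div: (-5*x) - 9 = 11.
Step 5. [(-5*x) - 9 = 11] -9 is outermost — add 9 both sides ⇒ sub: -5*x = 20.
Step 6. [-5*x = 20] divide by the outer -5 ⇒ div: x = -4.

Answer: x ∈ {-4}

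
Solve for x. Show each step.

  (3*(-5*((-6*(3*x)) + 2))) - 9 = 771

Step 1. [(3*(-5*((-6*(3*x)) + 2))) - 9 = 771] peel the -9: add 9 from each side, so sub: 3*(-5*((-6*(3*x)) + 2)) = 780.
Step 2. [3*(-5*((-6*(3*x)) + 2)) = 780] leading coefficient 3: divide by 3 ⇒ div: -5*((-6*(3*x)) + 2) = 260.
Step 3. [-5*((-6*(3*x)) + 2) = 260] LHS = -5·(…); ÷-5 both sides, so div: (-6*(3*x)) + 2 = -52.
Step 4. [(-6*(3*x)) + 2 = -52] the outer +2 inverts by subtracting 2, so sub: -6*(3*x) = -54.
Step 5. [-6*(3*x) = -54] -6 out front; divide by -6 ⇒ div: 3*x = 9.
Step 6. [3*x = 9] leading coefficient 3: divide by 3. So div: x = 3.

Answer: x ∈ {3}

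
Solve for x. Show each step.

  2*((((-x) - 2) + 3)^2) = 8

Step 1. [2*((((-x) - 2) + 3)^2) = 8] divide by the outer 2 ⇒ div: (((-x) - 2) + 3)^2 = 4.
Step 2. [(((-x) - 2) + 3)^2 = 4] √ both sides: 4 ≥ 0 gives two branches, so sqrt: ((-x) - 2) + 3 = 2 or -2.
Step 3. [((-x) - 2) + 3 = 2 or -2] 3 comes off first (subtract 3), so sub: (-x) - 2 = -1 or -5.
Step 4. [(-x) - 2 = -1 or -5] 2 comes off first (add 2). So sub: -x = 1 or -3.
Step 5. [-x = 1 or -3] flip signs both sides, so neg: x = -1 or 3.

Answer: x ∈ {-1, 3}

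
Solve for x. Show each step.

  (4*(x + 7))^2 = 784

Step 1. [(4*(x + 7))^2 = 784] 784 ≥ 0, LHS is (·)² — take ±√. So sqrt: 4*(x + 7) = 28 or -28.
Step 2. [4*(x + 7) = 28 or -28] LHS = 4·(…); ÷4 both sides, so div: x + 7 = 7 or -7.
Step 3. [x + 7 = 7 or -7] +7 is outermost — subtract 7 both sides. So sub: x = 0 or -14.

Answer: x ∈ {-14, 0}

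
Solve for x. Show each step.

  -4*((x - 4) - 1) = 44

Step 1. [-4*((x - 4) - 1) = 44] divide by the outer -4 ⇒ div: (x - 4) - 1 = -11.
Step 2. [(x - 4) - 1 = -11] peel the -1: add 1 from each side, so sub: x - 4 = -10.
Step 3. [x - 4 = -10] 4 comes off first (add 4) ⇒ sub: x = -6.

Answer: x ∈ {-6}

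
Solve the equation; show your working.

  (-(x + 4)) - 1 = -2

Step 1. [(-(x + 4)) - 1 = -2] peel the -1: add 1 from each side. So sub: -(x + 4) = -1.
Step 2. [-(x + 4) = -1] flip signs both sides. So neg: x + 4 = 1.
Step 3. [x + 4 = 1] subtract 4: x sits inside (… + 4) ⇒ sub: x = -3.

Answer: x ∈ {-3}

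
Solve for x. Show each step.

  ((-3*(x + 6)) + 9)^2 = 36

Step 1. [((-3*(x + 6)) + 9)^2 = 36] 36 ≥ 0, LHS is (·)² — take ±√ ⇒ sqrt: (-3*(x + 6)) + 9 = 6 or -6.
Step 2. [(-3*(x + 6)) + 9 = 6 or -6] +9 is outermost — subtract 9 both sides, so sub: -3*(x + 6) = -3 or -15.
Step 3. [-3*(x + 6) = -3 or -15] divide by the outer -3 ⇒ div: x + 6 = 1 or 5.
Step 4. [x + 6 = 1 or 5] the outer +6 inverts by subtracting 6 ⇒ sub: x = -5 or -1.

Answer: x ∈ {-5, -1}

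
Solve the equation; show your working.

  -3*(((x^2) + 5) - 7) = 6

Step 1. [-3*(((x^2) + 5) - 7) = 6] LHS = -3·(…); ÷-3 both sides, so div: ((x^2) + 5) - 7 = -2.
Step 2. [((x^2) + 5) - 7 = -2] 7 comes off first (add 7), so sub: (x^2) + 5 = 5.
Step 3. [(x^2) + 5 = 5] subtract 5: x sits inside (… + 5) ⇒ sub: x^2 = 0.
Step 4. [x^2 = 0] LHS squared, RHS 0 ≥ 0: apply √ (±). So sqrt: x = 0.

Answer: x ∈ {0}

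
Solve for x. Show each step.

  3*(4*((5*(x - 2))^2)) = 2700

Step 1. [3*(4*((5*(x - 2))^2)) = 2700] LHS = 3·(…); ÷3 both sides ⇒ div: 4*((5*(x - 2))^2) = 900.
Step 2. [4*((5*(x - 2))^2) = 900] leading coefficient 4: divide by 4. So div: (5*(x - 2))^2 = 225.
Step 3. [(5*(x - 2))^2 = 225] √ both sides: 225 ≥ 0 gives two branches, so sqrt: 5*(x - 2) = 15 or -15.
Step 4. [5*(x - 2) = 15 or -15] LHS = 5·(…); ÷5 both sides. So div: x - 2 = 3 or -3.
Step 5. [x - 2 = 3 or -3] 2 comes off first (add 2). So sub: x = 5 or -1.

Answer: x ∈ {-1, 5}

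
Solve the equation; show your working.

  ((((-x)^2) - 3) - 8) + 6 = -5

Step 1. [((((-x)^2) - 3) - 8) + 6 = -5] subtract 6: x sits inside (… + 6), so sub: (((-x)^2) - 3) - 8 = -11.
Step 2. [(((-x)^2) - 3) - 8 = -11] peel the -8: add 8 from each side ⇒ sub: ((-x)^2) - 3 = -3.
Step 3. [((-x)^2) - 3 = -3] add 3: x sits inside (… - 3), so sub: (-x)^2 = 0.
Step 4. [(-x)^2 = 0] LHS squared, RHS 0 ≥ 0: apply √ (±), so sqrt: -x = 0.
Step 5. [-x = 0] leading − — multiply by −1, so neg: x = 0.

Answer: x ∈ {0}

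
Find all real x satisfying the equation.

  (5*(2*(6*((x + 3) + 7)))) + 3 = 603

Step 1. [(5*(2*(6*((x + 3) + 7)))) + 3 = 603] +3 is outermost — subtract 3 both sides. So sub: 5*(2*(6*((x + 3) + 7))) = 600.
Step 2. [5*(2*(6*((x + 3) + 7))) = 600] LHS = 5·(…); ÷5 both sides, so div: 2*(6*((x + 3) + 7)) = 120.
Step 3. [2*(6*((x + 3) + 7)) = 120] LHS = 2·(…); ÷2 both sides, so div: 6*((x + 3) + 7) = 60.
Step 4. [6*((x + 3) + 7) = 60] divide by the outer 6, so div: (x + 3) + 7 = 10.
Step 5. [(x + 3) + 7 = 10] peel the +7: subtract 7 from each side, so sub: x + 3 = 3.
Step 6. [x + 3 = 3] subtract 3: x sits inside (… + 3), so sub: x = 0.

Answer: x ∈ {0}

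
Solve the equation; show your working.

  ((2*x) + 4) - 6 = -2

Step 1. [((2*x) + 4) - 6 = -2] the outer -6 inverts by adding 6, so sub: (2*x) + 4 = 4.
Step 2. [(2*x) + 4 = 4] 2 divides every term; factor it out. So factor: x + 2 = 2.
Step 3. [x + 2 = 2] +2 is outermost — subtract 2 both sides. So sub: x = 0.

Answer: x ∈ {0}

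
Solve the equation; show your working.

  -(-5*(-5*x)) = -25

Step 1. [-(-5*(-5*x)) = -25] LHS negated; negate both sides, so neg: -5*(-5*x) = 25.
Step 2. [-5*(-5*x) = 25] leading coefficient -5: divide by -5, so div: -5*x = -5.
Step 3. [-5*x = -5] -5·(inner) — divide through by -5. So div: x = 1.

Answer: x ∈ {1}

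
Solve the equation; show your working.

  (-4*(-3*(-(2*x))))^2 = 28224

Step 1. [(-4*(-3*(-(2*x))))^2 = 28224] 28224 ≥ 0, LHS is (·)² — take ±√, so sqrt: -4*(-3*(-(2*x))) = 168 or -168.
Step 2. [-4*(-3*(-(2*x))) = 168 or -168] -4 out front; divide by -4 ⇒ div: -3*(-(2*x)) = -42 or 42.
Step 3. [-3*(-(2*x)) = -42 or 42] leading coefficient -3: divide by -3 ⇒ div: -(2*x) = 14 or -14.
Step 4. [-(2*x) = 14 or -14] leading − — multiply by −1, so neg: 2*x = -14 or 14.
Step 5. [2*x = -14 or 14] 2 out front; divide by 2. So div: x = -7 or 7.

Answer: x ∈ {-7, 7}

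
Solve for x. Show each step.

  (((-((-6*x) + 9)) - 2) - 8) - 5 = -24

Step 1. [(((-((-6*x) + 9)) - 2) - 8) - 5 = -24] peel the -5: add 5 from each side. So sub: ((-((-6*x) + 9)) - 2) - 8 = -19.
Step 2. [((-((-6*x) + 9)) - 2) - 8 = -19] peel the -8: add 8 from each side ⇒ sub: (-((-6*x) + 9)) - 2 = -11.
Step 3. [(-((-6*x) + 9)) - 2 = -11] 2 comes off first (add 2) ⇒ sub: -((-6*x) + 9) = -9.
Step 4. [-((-6*x) + 9) = -9] flip signs both sides ⇒ neg: (-6*x) + 9 = 9.
Step 5. [(-6*x) + 9 = 9] +9 is outermost — subtract 9 both sides. So sub: -6*x = 0.
Step 6. [-6*x = 0] divide by the outer -6, so div: x = 0.

Answer: x ∈ {0}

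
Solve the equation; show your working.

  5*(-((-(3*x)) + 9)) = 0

Step 1. [5*(-((-(3*x)) + 9)) = 0] divide by the outer 5. So div: -((-(3*x)) + 9) = 0.
Step 2. [-((-(3*x)) + 9) = 0] leading − — multiply by −1. So neg: (-(3*x)) + 9 = 0.
Step 3. [(-(3*x)) + 9 = 0] 9 comes off first (subtract 9) ⇒ sub: -(3*x) = -9.
Step 4. [-(3*x) = -9] LHS negated; negate both sides. So neg: 3*x = 9.
Step 5. [3*x = 9] leading coefficient 3: divide by 3 ⇒ div: x = 3.

Answer: x ∈ {3}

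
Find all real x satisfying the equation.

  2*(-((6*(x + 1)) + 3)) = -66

Step 1. [2*(-((6*(x + 1)) + 3)) = -66] 2 out front; divide by 2, so div: -((6*(x + 1)) + 3) = -33.
Step 2. [-((6*(x + 1)) + 3) = -33] LHS negated; negate both sides ⇒ neg: (6*(x + 1)) + 3 = 33.
Step 3. [(6*(x + 1)) + 3 = 33] peel the +3: subtract 3 from each side ⇒ sub: 6*(x + 1) = 30.
Step 4. [6*(x + 1) = 30] leading coefficient 6: divide by 6, so div: x + 1 = 5.
Step 5. [x + 1 = 5] +1 is outermost — subtract 1 both sides ⇒ sub: x = 4.

Answer: x ∈ {4}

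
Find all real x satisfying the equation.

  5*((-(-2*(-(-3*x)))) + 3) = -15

Step 1. [5*((-(-2*(-(-3*x)))) + 3) = -15] 5·(inner) — divide through by 5 ⇒ div: (-(-2*(-(-3*x)))) + 3 = -3.
Step 2. [(-(-2*(-(-3*x)))) + 3 = -3] 3 comes off first (subtract 3). So sub: -(-2*(-(-3*x))) = -6.
Step 3. [-(-2*(-(-3*x))) = -6] leading − — multiply by −1. So neg: -2*(-(-3*x)) = 6.
Step 4. [-2*(-(-3*x)) = 6] leading coefficient -2: divide by -2. So div: -(-3*x) = -3.
Step 5. [-(-3*x) = -3] flip signs both sides, so neg: -3*x = 3.
Step 6. [-3*x = 3] -3 out front; divide by -3. So div: x = -1.

Answer: x ∈ {-1}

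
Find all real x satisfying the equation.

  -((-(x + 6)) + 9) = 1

Step 1. [-((-(x + 6)) + 9) = 1] LHS negated; negate both sides. So neg: (-(x + 6)) + 9 = -1.
Step 2. [(-(x + 6)) + 9 = -1] peel the +9: subtract 9 from each side ⇒ sub: -(x + 6) = -10.
Step 3. [-(x + 6) = -10] flip signs both sides, so neg: x + 6 = 10.
Step 4. [x + 6 = 10] 6 comes off first (subtract 6) ⇒ sub: x = 4.

Answer: x ∈ {4}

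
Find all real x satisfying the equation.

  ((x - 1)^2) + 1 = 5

Step 1. [((x - 1)^2) + 1 = 5] the outer +1 inverts by subtracting 1. So sub: (x - 1)^2 = 4.
Step 2. [(x - 1)^2 = 4] 4 ≥ 0, LHS is (·)² — take ±√ ⇒ sqrt: x - 1 = 2 or -2.
Step 3. [x - 1 = 2 or -2] -1 is outermost — add 1 both sides, so sub: x = 3 or -1.

Answer: x ∈ {-1, 3}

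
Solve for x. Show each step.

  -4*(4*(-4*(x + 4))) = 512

Step 1. [-4*(4*(-4*(x + 4))) = 512] divide by the outer -4. So div: 4*(-4*(x + 4)) = -128.
Step 2. [4*(-4*(x + 4)) = -128] divide by the outer 4. So div: -4*(x + 4) = -32.
Step 3. [-4*(x + 4) = -32] divide by the outer -4 ⇒ div: x + 4 = 8.
Step 4. [x + 4 = 8] peel the +4: subtract 4 from each side, so sub: x = 4.

Answer: x ∈ {4}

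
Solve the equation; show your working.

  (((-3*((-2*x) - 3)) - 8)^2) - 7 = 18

Step 1. [(((-3*((-2*x) - 3)) - 8)^2) - 7 = 18] peel the -7: add 7 from each side ⇒ sub: ((-3*((-2*x) - 3)) - 8)^2 = 25.
Step 2. [((-3*((-2*x) - 3)) - 8)^2 = 25] √ both sides: 25 ≥ 0 gives two branches, so sqrt: (-3*((-2*x) - 3)) - 8 = 5 or -5.
Step 3. [(-3*((-2*x) - 3)) - 8 = 5 or -5] the outer -8 inverts by adding 8 ⇒ sub: -3*((-2*x) - 3) = 13 or 3.
Step 4. [-3*((-2*x) - 3) = 13 or 3] divide by the outer -3 ⇒ div: (-2*x) - 3 = -13/3 or -1.
Step 5. [(-2*x) - 3 = -13/3 or -1] -3 is outermost — add 3 both sides. So sub: -2*x = -4/3 or 2.
Step 6. [-2*x = -4/3 or 2] -2·(inner) — divide through by -2 ⇒ div: x = 2/3 or -1.

Answer: x ∈ {-1, 2/3}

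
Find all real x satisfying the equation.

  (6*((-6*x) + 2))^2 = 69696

Step 1. [(6*((-6*x) + 2))^2 = 69696] √ both sides: 69696 ≥ 0 gives two branches ⇒ sqrt: 6*((-6*x) + 2) = 264 or -264.
Step 2. [6*((-6*x) + 2) = 264 or -264] divide by the outer 6. So div: (-6*x) + 2 = 44 or -44.
Step 3. [(-6*x) + 2 = 44 or -44] +2 is outermost — subtract 2 both sides, so sub: -6*x = 42 or -46.
Step 4. [-6*x = 42 or -46] LHS = -6·(…); ÷-6 both sides ⇒ div: x = -7 or 23/3.

Answer: x ∈ {-7, 23/3}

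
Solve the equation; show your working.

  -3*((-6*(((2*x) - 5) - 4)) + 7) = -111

Step 1. [-3*((-6*(((2*x) - 5) - 4)) + 7) = -111] LHS = -3·(…); ÷-3 both sides. So div: (-6*(((2*x) - 5) - 4)) + 7 = 37.
Step 2. [(-6*(((2*x) - 5) - 4)) + 7 = 37] +7 is outermost — subtract 7 both sides ⇒ sub: -6*(((2*x) - 5) - 4) = 30.
Step 3. [-6*(((2*x) - 5) - 4) = 30] -6 out front; divide by -6 ⇒ div: ((2*x) - 5) - 4 = -5.
Step 4. [((2*x) - 5) - 4 = -5] 4 comes off first (add 4) ⇒ sub: (2*x) - 5 = -1.
Step 5. [(2*x) - 5 = -1] peel the -5: add 5 from each side ⇒ sub: 2*x = 4.
Step 6. [2*x = 4] 2·(inner) — divide through by 2, so div: x = 2.

Answer: x ∈ {2}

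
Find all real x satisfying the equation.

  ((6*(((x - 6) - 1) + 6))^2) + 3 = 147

Step 1. [((6*(((x - 6) - 1) + 6))^2) + 3 = 147] +3 is outermost — subtract 3 both sides, so sub: (6*(((x - 6) - 1) + 6))^2 = 144.
Step 2. [(6*(((x - 6) - 1) + 6))^2 = 144] √ both sides: 144 ≥ 0 gives two branches. So sqrt: 6*(((x - 6) - 1) + 6) = 12 or -12.
Step 3. [6*(((x - 6) - 1) + 6) = 12 or -12] leading coefficient 6: divide by 6, so div: ((x - 6) - 1) + 6 = 2 or -2.
Step 4. [((x - 6) - 1) + 6 = 2 or -2] +6 is outermost — subtract 6 both sides, so sub: (x - 6) - 1 = -4 or -8.
Step 5. [(x - 6) - 1 = -4 or -8] 1 comes off first (add 1), so sub: x - 6 = -3 or -7.
Step 6. [x - 6 = -3 or -7] 6 comes off first (add 6), so sub: x = 3 or -1.

Answer: x ∈ {-1, 3}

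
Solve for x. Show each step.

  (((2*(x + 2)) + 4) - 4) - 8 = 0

Step 1. [(((2*(x + 2)) + 4) - 4) - 8 = 0] -8 is outermost — add 8 both sides ⇒ sub: ((2*(x + 2)) + 4) - 4 = 8.
Step 2. [((2*(x + 2)) + 4) - 4 = 8] the outer -4 inverts by adding 4 ⇒ sub: (2*(x + 2)) + 4 = 12.
Step 3. [(2*(x + 2)) + 4 = 12] +4 is outermost — subtract 4 both sides. So sub: 2*(x + 2) = 8.
Step 4. [2*(x + 2) = 8] leading coefficient 2: divide by 2, so div: x + 2 = 4.
Step 5. [x + 2 = 4] +2 is outermost — subtract 2 both sides, so sub: x = 2.

Answer: x ∈ {2}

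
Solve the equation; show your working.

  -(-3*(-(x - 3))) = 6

Step 1. [-(-3*(-(x - 3))) = 6] LHS negated; negate both sides. So neg: -3*(-(x - 3)) = -6.
Step 2. [-3*(-(x - 3)) = -6] LHS = -3·(…); ÷-3 both sides, so div: -(x - 3) = 2.
Step 3. [-(x - 3) = 2] LHS negated; negate both sides, so neg: x - 3 = -2.
Step 4. [x - 3 = -2] the outer -3 inverts by adding 3, so sub: x = 1.

Answer: x ∈ {1}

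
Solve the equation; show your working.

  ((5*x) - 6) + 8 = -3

Step 1. [((5*x) - 6) + 8 = -3] +8 is outermost — subtract 8 both sides ⇒ sub: (5*x) - 6 = -11.
Step 2. [(5*x) - 6 = -11] add 6: x sits inside (… - 6) ⇒ sub: 5*x = -5.
Step 3. [5*x = -5] 5 out front; divide by 5, so div: x = -1.

Answer: x ∈ {-1}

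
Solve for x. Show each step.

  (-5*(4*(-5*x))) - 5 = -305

Step 1. [(-5*(4*(-5*x))) - 5 = -305] add 5: x sits inside (… - 5), so sub: -5*(4*(-5*x)) = -300.
Step 2. [-5*(4*(-5*x)) = -300] LHS = -5·(…); ÷-5 both sides. So div: 4*(-5*x) = 60.
Step 3. [4*(-5*x) = 60] divide by the outer 4 ⇒ div: -5*x = 15.
Step 4. [-5*x = 15] leading coefficient -5: divide by -5, so div: x = -3.

Answer: x ∈ {-3}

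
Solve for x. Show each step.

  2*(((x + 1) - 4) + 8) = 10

Step 1. [2*(((x + 1) - 4) + 8) = 10] leading coefficient 2: divide by 2. So div: ((x + 1) - 4) + 8 = 5.
Step 2. [((x + 1) - 4) + 8 = 5] +8 is outermost — subtract 8 both sides ⇒ sub: (x + 1) - 4 = -3.
Step 3. [(x + 1) - 4 = -3] add 4: x sits inside (… - 4), so sub: x + 1 = 1.
Step 4. [x + 1 = 1] 1 comes off first (subtract 1) ⇒ sub: x = 0.

Answer: x ∈ {0}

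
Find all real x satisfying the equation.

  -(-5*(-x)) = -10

Step 1. [-(-5*(-x)) = -10] leading − — multiply by −1, so neg: -5*(-x) = 10.
Step 2. [-5*(-x) = 10] LHS = -5·(…); ÷-5 both sides, so div: -x = -2.
Step 3. [-x = -2] flip signs both sides ⇒ neg: x = 2.

Answer: x ∈ {2}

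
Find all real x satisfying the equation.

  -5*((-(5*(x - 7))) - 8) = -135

Step 1. [-5*((-(5*(x - 7))) - 8) = -135] divide by the outer -5 ⇒ div: (-(5*(x - 7))) - 8 = 27.
Step 2. [(-(5*(x - 7))) - 8 = 27] the outer -8 inverts by adding 8, so sub: -(5*(x - 7)) = 35.
Step 3. [-(5*(x - 7)) = 35] leading − — multiply by −1, so neg: 5*(x - 7) = -35.
Step 4. [5*(x - 7) = -35] 5 out front; divide by 5, so div: x - 7 = -7.
Step 5. [x - 7 = -7] add 7: x sits inside (… - 7) ⇒ sub: x = 0.

Answer: x ∈ {0}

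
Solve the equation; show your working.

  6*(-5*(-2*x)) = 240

Step 1. [6*(-5*(-2*x)) = 240] LHS = 6·(…); ÷6 both sides, so div: -5*(-2*x) = 40.
Step 2. [-5*(-2*x) = 40] divide by the outer -5 ⇒ div: -2*x = -8.
Step 3. [-2*x = -8] divide by the outer -2. So div: x = 4.

Answer: x ∈ {4}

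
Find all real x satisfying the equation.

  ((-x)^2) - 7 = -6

Step 1. [((-x)^2) - 7 = -6] 7 comes off first (add 7). So sub: (-x)^2 = 1.
Step 2. [(-x)^2 = 1] LHS squared, RHS 1 ≥ 0: apply √ (±) ⇒ sqrt: -x = 1 or -1.
Step 3. [-x = 1 or -1] flip signs both sides. So neg: x = -1 or 1.

Answer: x ∈ {-1, 1}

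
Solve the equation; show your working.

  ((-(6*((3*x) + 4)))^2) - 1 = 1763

Step 1. [((-(6*((3*x) + 4)))^2) - 1 = 1763] add 1: x sits inside (… - 1). So sub: (-(6*((3*x) + 4)))^2 = 1764.
Step 2. [(-(6*((3*x) + 4)))^2 = 1764] 1764 ≥ 0, LHS is (·)² — take ±√. So sqrt: -(6*((3*x) + 4)) = 42 or -42.
Step 3. [-(6*((3*x) + 4)) = 42 or -42] leading − — multiply by −1, so neg: 6*((3*x) + 4) = -42 or 42.
Step 4. [6*((3*x) + 4) = -42 or 42] divide by the outer 6 ⇒ div: (3*x) + 4 = -7 or 7.
Step 5. [(3*x) + 4 = -7 or 7] 4 comes off first (subtract 4). So sub: 3*x = -11 or 3.
Step 6. [3*x = -11 or 3] divide by the outer 3, so div: x = -11/3 or 1.

Answer: x ∈ {-11/3, 1}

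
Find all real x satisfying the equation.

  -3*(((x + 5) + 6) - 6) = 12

Step 1. [-3*(((x + 5) + 6) - 6) = 12] -3·(inner) — divide through by -3, so div: ((x + 5) + 6) - 6 = -4.
Step 2. [((x + 5) + 6) - 6 = -4] -6 is outermost — add 6 both sides, so sub: (x + 5) + 6 = 2.
Step 3. [(x + 5) + 6 = 2] +6 is outermost — subtract 6 both sides, so sub: x + 5 = -4.
Step 4. [x + 5 = -4] the outer +5 inverts by subtracting 5 ⇒ sub: x = -9.

Answer: x ∈ {-9}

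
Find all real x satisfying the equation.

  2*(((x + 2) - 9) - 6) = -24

Step 1. [2*(((x + 2) - 9) - 6) = -24] 2·(inner) — divide through by 2, so div: ((x + 2) - 9) - 6 = -12.
Step 2. [((x + 2) - 9) - 6 = -12] add 6: x sits inside (… - 6) ⇒ sub: (x + 2) - 9 = -6.
Step 3. [(x + 2) - 9 = -6] 9 comes off first (add 9). So sub: x + 2 = 3.
Step 4. [x + 2 = 3] the outer +2 inverts by subtracting 2, so sub: x = 1.

Answer: x ∈ {1}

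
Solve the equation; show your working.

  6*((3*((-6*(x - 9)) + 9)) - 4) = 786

Step 1. [6*((3*((-6*(x - 9)) + 9)) - 4) = 786] leading coefficient 6: divide by 6. So div: (3*((-6*(x - 9)) + 9)) - 4 = 131.
Step 2. [(3*((-6*(x - 9)) + 9)) - 4 = 131] -4 is outermost — add 4 both sides ⇒ sub: 3*((-6*(x - 9)) + 9) = 135.
Step 3. [3*((-6*(x - 9)) + 9) = 135] 3 out front; divide by 3, so div: (-6*(x - 9)) + 9 = 45.
Step 4. [(-6*(x - 9)) + 9 = 45] peel the +9: subtract 9 from each side, so sub: -6*(x - 9) = 36.
Step 5. [-6*(x - 9) = 36] -6·(inner) — divide through by -6, so div: x - 9 = -6.
Step 6. [x - 9 = -6] add 9: x sits inside (… - 9). So sub: x = 3.

Answer: x ∈ {3}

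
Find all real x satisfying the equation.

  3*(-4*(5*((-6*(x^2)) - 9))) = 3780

Step 1. [3*(-4*(5*((-6*(x^2)) - 9))) = 3780] divide by the outer 3. So div: -4*(5*((-6*(x^2)) - 9)) = 1260.
Step 2. [-4*(5*((-6*(x^2)) - 9)) = 1260] -4 out front; divide by -4, so div: 5*((-6*(x^2)) - 9) = -315.
Step 3. [5*((-6*(x^2)) - 9) = -315] 5 out front; divide by 5. So div: (-6*(x^2)) - 9 = -63.
Step 4. [(-6*(x^2)) - 9 = -63] add 9: x sits inside (… - 9). So sub: -6*(x^2) = -54.
Step 5. [-6*(x^2) = -54] leading coefficient -6: divide by -6. So div: x^2 = 9.
Step 6. [x^2 = 9] LHS squared, RHS 9 ≥ 0: apply √ (±) ⇒ sqrt: x = 3 or -3.

Answer: x ∈ {-3, 3}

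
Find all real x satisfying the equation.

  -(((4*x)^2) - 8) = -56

Step 1. [-(((4*x)^2) - 8) = -56] flip signs both sides, so neg: ((4*x)^2) - 8 = 56.
Step 2. [((4*x)^2) - 8 = 56] -8 is outermost — add 8 both sides ⇒ sub: (4*x)^2 = 64.
Step 3. [(4*x)^2 = 64] 64 ≥ 0, LHS is (·)² — take ±√ ⇒ sqrt: 4*x = 8 or -8.
Step 4. [4*x = 8 or -8] LHS = 4·(…); ÷4 both sides, so div: x = 2 or -2.

Answer: x ∈ {-2, 2}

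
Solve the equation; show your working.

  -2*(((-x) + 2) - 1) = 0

Step 1. [-2*(((-x) + 2) - 1) = 0] divide by the outer -2, so div: ((-x) + 2) - 1 = 0.
Step 2. [((-x) + 2) - 1 = 0] -1 is outermost — add 1 both sides ⇒ sub: (-x) + 2 = 1.
Step 3. [(-x) + 2 = 1] the outer +2 inverts by subtracting 2 ⇒ sub: -x = -1.
Step 4. [-x = -1] flip signs both sides. So neg: x = 1.

Answer: x ∈ {1}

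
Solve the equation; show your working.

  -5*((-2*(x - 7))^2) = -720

Step 1. [-5*((-2*(x - 7))^2) = -720] LHS = -5·(…); ÷-5 both sides ⇒ div: (-2*(x - 7))^2 = 144.
Step 2. [(-2*(x - 7))^2 = 144] 144 ≥ 0, LHS is (·)² — take ±√. So sqrt: -2*(x - 7) = 12 or -12.
Step 3. [-2*(x - 7) = 12 or -12] -2 out front; divide by -2, so div: x - 7 = -6 or 6.
Step 4. [x - 7 = -6 or 6] -7 is outermost — add 7 both sides ⇒ sub: x = 1 or 13.

Answer: x ∈ {1, 13}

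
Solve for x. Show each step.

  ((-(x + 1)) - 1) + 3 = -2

Step 1. [((-(x + 1)) - 1) + 3 = -2] peel the +3: subtract 3 from each side ⇒ sub: (-(x + 1)) - 1 = -5.
Step 2. [(-(x + 1)) - 1 = -5] 1 comes off first (add 1), so sub: -(x + 1) = -4.
Step 3. [-(x + 1) = -4] flip signs both sides ⇒ neg: x + 1 = 4.
Step 4. [x + 1 = 4] subtract 1: x sits inside (… + 1), so sub: x = 3.

Answer: x ∈ {3}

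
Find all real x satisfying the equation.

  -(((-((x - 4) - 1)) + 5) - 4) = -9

Step 1. [-(((-((x - 4) - 1)) + 5) - 4) = -9] LHS negated; negate both sides, so neg: ((-((x - 4) - 1)) + 5) - 4 = 9.
Step 2. [((-((x - 4) - 1)) + 5) - 4 = 9] -4 is outermost — add 4 both sides, so sub: (-((x - 4) - 1)) + 5 = 13.
Step 3. [(-((x - 4) - 1)) + 5 = 13] 5 comes off first (subtract 5) ⇒ sub: -((x - 4) - 1) = 8.
Step 4. [-((x - 4) - 1) = 8] LHS negated; negate both sides. So neg: (x - 4) - 1 = -8.
Step 5. [(x - 4) - 1 = -8] -1 is outermost — add 1 both sides ⇒ sub: x - 4 = -7.
Step 6. [x - 4 = -7] add 4: x sits inside (… - 4). So sub: x = -3.

Answer: x ∈ {-3}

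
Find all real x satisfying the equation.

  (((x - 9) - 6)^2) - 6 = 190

Step 1. [(((x - 9) - 6)^2) - 6 = 190] peel the -6: add 6 from each side ⇒ sub: ((x - 9) - 6)^2 = 196.
Step 2. [((x - 9) - 6)^2 = 196] √ both sides: 196 ≥ 0 gives two branches ⇒ sqrt: (x - 9) - 6 = 14 or -14.
Step 3. [(x - 9) - 6 = 14 or -14] 6 comes off first (add 6). So sub: x - 9 = 20 or -8.
Step 4. [x - 9 = 20 or -8] the outer -9 inverts by adding 9, so sub: x = 29 or 1.

Answer: x ∈ {1, 29}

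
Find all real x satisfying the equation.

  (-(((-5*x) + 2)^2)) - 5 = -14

Step 1. [(-(((-5*x) + 2)^2)) - 5 = -14] 5 comes off first (add 5) ⇒ sub: -(((-5*x) + 2)^2) = -9.
Step 2. [-(((-5*x) + 2)^2) = -9] LHS negated; negate both sides. So neg: ((-5*x) + 2)^2 = 9.
Step 3. [((-5*x) + 2)^2 = 9] LHS squared, RHS 9 ≥ 0: apply √ (±). So sqrt: (-5*x) + 2 = 3 or -3.
Step 4. [(-5*x) + 2 = 3 or -3] the outer +2 inverts by subtracting 2, so sub: -5*x = 1 or -5.
Step 5. [-5*x = 1 or -5] -5 out front; divide by -5, so div: x = -1/5 or 1.

Answer: x ∈ {-1/5, 1}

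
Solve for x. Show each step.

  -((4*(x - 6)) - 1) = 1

Step 1. [-((4*(x - 6)) - 1) = 1] leading − — multiply by −1. So neg: (4*(x - 6)) - 1 = -1.
Step 2. [(4*(x - 6)) - 1 = -1] 1 comes off first (add 1). So sub: 4*(x - 6) = 0.
Step 3. [4*(x - 6) = 0] 4 out front; divide by 4. So div: x - 6 = 0.
Step 4. [x - 6 = 0] peel the -6: add 6 from each side. So sub: x = 6.

Answer: x ∈ {6}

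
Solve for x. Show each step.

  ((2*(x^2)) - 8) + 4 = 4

Step 1. [((2*(x^2)) - 8) + 4 = 4] the outer +4 inverts by subtracting 4, so sub: (2*(x^2)) - 8 = 0.
Step 2. [(2*(x^2)) - 8 = 0] 2 | LHS and 2 | 0: pull 2 out ⇒ factor: (x^2) - 4 = 0.
Step 3. [(x^2) - 4 = 0] 4 comes off first (add 4) ⇒ sub: x^2 = 4.
Step 4. [x^2 = 4] √ both sides: 4 ≥ 0 gives two branches, so sqrt: x = 2 or -2.

Answer: x ∈ {-2, 2}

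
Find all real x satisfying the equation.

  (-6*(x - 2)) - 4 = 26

Step 1. [(-6*(x - 2)) - 4 = 26] add 4: x sits inside (… - 4) ⇒ sub: -6*(x - 2) = 30.
Step 2. [-6*(x - 2) = 30] -6 out front; divide by -6, so div: x - 2 = -5.
Step 3. [x - 2 = -5] -2 is outermost — add 2 both sides. So sub: x = -3.

Answer: x ∈ {-3}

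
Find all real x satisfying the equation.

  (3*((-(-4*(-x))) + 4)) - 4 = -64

Step 1. [(3*((-(-4*(-x))) + 4)) - 4 = -64] peel the -4: add 4 from each side. So sub: 3*((-(-4*(-x))) + 4) = -60.
Step 2. [3*((-(-4*(-x))) + 4) = -60] leading coefficient 3: divide by 3, so div: (-(-4*(-x))) + 4 = -20.
Step 3. [(-(-4*(-x))) + 4 = -20] +4 is outermost — subtract 4 both sides. So sub: -(-4*(-x)) = -24.
Step 4. [-(-4*(-x)) = -24] flip signs both sides. So neg: -4*(-x) = 24.
Step 5. [-4*(-x) = 24] leading coefficient -4: divide by -4 ⇒ div: -x = -6.
Step 6. [-x = -6] LHS negated; negate both sides, so neg: x = 6.

Answer: x ∈ {6}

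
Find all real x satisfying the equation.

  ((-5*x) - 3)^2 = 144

Step 1. [((-5*x) - 3)^2 = 144] √ both sides: 144 ≥ 0 gives two branches ⇒ sqrt: (-5*x) - 3 = 12 or -12.
Step 2. [(-5*x) - 3 = 12 or -12] peel the -3: add 3 from each side. So sub: -5*x = 15 or -9.
Step 3. [-5*x = 15 or -9] LHS = -5·(…); ÷-5 both sides ⇒ div: x = -3 or 9/5.

Answer: x ∈ {-3, 9/5}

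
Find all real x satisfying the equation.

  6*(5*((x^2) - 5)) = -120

Step 1. [6*(5*((x^2) - 5)) = -120] 6 out front; divide by 6, so div: 5*((x^2) - 5) = -20.
Step 2. [5*((x^2) - 5) = -20] 5 out front; divide by 5. So div: (x^2) - 5 = -4.
Step 3. [(x^2) - 5 = -4] peel the -5: add 5 from each side. So sub: x^2 = 1.
Step 4. [x^2 = 1] √ both sides: 1 ≥ 0 gives two branches. So sqrt: x = 1 or -1.

Answer: x ∈ {-1, 1}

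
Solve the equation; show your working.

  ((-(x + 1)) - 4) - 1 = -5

Step 1. [((-(x + 1)) - 4) - 1 = -5] add 1: x sits inside (… - 1), so sub: (-(x + 1)) - 4 = -4.
Step 2. [(-(x + 1)) - 4 = -4] add 4: x sits inside (… - 4), so sub: -(x + 1) = 0.
Step 3. [-(x + 1) = 0] flip signs both sides ⇒ neg: x + 1 = 0.
Step 4. [x + 1 = 0] peel the +1: subtract 1 from each side. So sub: x = -1.

Answer: x ∈ {-1}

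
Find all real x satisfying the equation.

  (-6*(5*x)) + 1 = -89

Step 1. [(-6*(5*x)) + 1 = -89] 1 comes off first (subtract 1). So sub: -6*(5*x) = -90.
Step 2. [-6*(5*x) = -90] -6 out front; divide by -6 ⇒ div: 5*x = 15.
Step 3. [5*x = 15] 5 out front; divide by 5. So div: x = 3.

Answer: x ∈ {3}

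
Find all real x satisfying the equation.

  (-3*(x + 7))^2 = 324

Step 1. [(-3*(x + 7))^2 = 324] √ both sides: 324 ≥ 0 gives two branches ⇒ sqrt: -3*(x + 7) = 18 or -18.
Step 2. [-3*(x + 7) = 18 or -18] leading coefficient -3: divide by -3, so div: x + 7 = -6 or 6.
Step 3. [x + 7 = -6 or 6] 7 comes off first (subtract 7), so sub: x = -13 or -1.

Answer: x ∈ {-13, -1}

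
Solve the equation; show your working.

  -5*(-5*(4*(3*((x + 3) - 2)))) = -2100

Step 1. [-5*(-5*(4*(3*((x + 3) - 2)))) = -2100] divide by the outer -5 ⇒ div: -5*(4*(3*((x + 3) - 2))) = 420.
Step 2. [-5*(4*(3*((x + 3) - 2))) = 420] -5 out front; divide by -5, so div: 4*(3*((x + 3) - 2)) = -84.
Step 3. [4*(3*((x + 3) - 2)) = -84] 4·(inner) — divide through by 4. So div: 3*((x + 3) - 2) = -21.
Step 4. [3*((x + 3) - 2) = -21] LHS = 3·(…); ÷3 both sides, so div: (x + 3) - 2 = -7.
Step 5. [(x + 3) - 2 = -7] the outer -2 inverts by adding 2 ⇒ sub: x + 3 = -5.
Step 6. [x + 3 = -5] subtract 3: x sits inside (… + 3) ⇒ sub: x = -8.

Answer: x ∈ {-8}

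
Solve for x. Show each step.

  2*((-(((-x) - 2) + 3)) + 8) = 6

Step 1. [2*((-(((-x) - 2) + 3)) + 8) = 6] 2·(inner) — divide through by 2, so div: (-(((-x) - 2) + 3)) + 8 = 3.
Step 2. [(-(((-x) - 2) + 3)) + 8 = 3] peel the +8: subtract 8 from each side, so sub: -(((-x) - 2) + 3) = -5.
Step 3. [-(((-x) - 2) + 3) = -5] leading − — multiply by −1, so neg: ((-x) - 2) + 3 = 5.
Step 4. [((-x) - 2) + 3 = 5] peel the +3: subtract 3 from each side ⇒ sub: (-x) - 2 = 2.
Step 5. [(-x) - 2 = 2] the outer -2 inverts by adding 2, so sub: -x = 4.
Step 6. [-x = 4] leading − — multiply by −1. So neg: x = -4.

Answer: x ∈ {-4}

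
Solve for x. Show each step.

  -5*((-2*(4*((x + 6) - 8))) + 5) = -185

Step 1. [-5*((-2*(4*((x + 6) - 8))) + 5) = -185] leading coefficient -5: divide by -5 ⇒ div: (-2*(4*((x + 6) - 8))) + 5 = 37.
Step 2. [(-2*(4*((x + 6) - 8))) + 5 = 37] subtract 5: x sits inside (… + 5), so sub: -2*(4*((x + 6) - 8)) = 32.
Step 3. [-2*(4*((x + 6) - 8)) = 32] LHS = -2·(…); ÷-2 both sides ⇒ div: 4*((x + 6) - 8) = -16.
Step 4. [4*((x + 6) - 8) = -16] 4 out front; divide by 4, so div: (x + 6) - 8 = -4.
Step 5. [(x + 6) - 8 = -4] -8 is outermost — add 8 both sides ⇒ sub: x + 6 = 4.
Step 6. [x + 6 = 4] subtract 6: x sits inside (… + 6), so sub: x = -2.

Answer: x ∈ {-2}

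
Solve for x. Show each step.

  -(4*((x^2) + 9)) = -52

Step 1. [-(4*((x^2) + 9)) = -52] flip signs both sides. So neg: 4*((x^2) + 9) = 52.
Step 2. [4*((x^2) + 9) = 52] divide by the outer 4. So div: (x^2) + 9 = 13.
Step 3. [(x^2) + 9 = 13] peel the +9: subtract 9 from each side, so sub: x^2 = 4.
Step 4. [x^2 = 4] √ both sides: 4 ≥ 0 gives two branches, so sqrt: x = 2 or -2.

Answer: x ∈ {-2, 2}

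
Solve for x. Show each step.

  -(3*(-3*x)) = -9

Step 1. [-(3*(-3*x)) = -9] flip signs both sides. So neg: 3*(-3*x) = 9.
Step 2. [3*(-3*x) = 9] 3·(inner) — divide through by 3, so div: -3*x = 3.
Step 3. [-3*x = 3] -3 out front; divide by -3 ⇒ div: x = -1.

Answer: x ∈ {-1}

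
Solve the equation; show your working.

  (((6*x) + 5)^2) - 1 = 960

Step 1. [(((6*x) + 5)^2) - 1 = 960] the outer -1 inverts by adding 1. So sub: ((6*x) + 5)^2 = 961.
Step 2. [((6*x) + 5)^2 = 961] LHS squared, RHS 961 ≥ 0: apply √ (±). So sqrt: (6*x) + 5 = 31 or -31.
Step 3. [(6*x) + 5 = 31 or -31] 5 comes off first (subtract 5). So sub: 6*x = 26 or -36.
Step 4. [6*x = 26 or -36] 6·(inner) — divide through by 6 ⇒ div: x = 13/3 or -6.

Answer: x ∈ {-6, 13/3}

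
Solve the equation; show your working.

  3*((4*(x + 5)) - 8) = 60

Step 1. [3*((4*(x + 5)) - 8) = 60] divide by the outer 3 ⇒ div: (4*(x + 5)) - 8 = 20.
Step 2. [(4*(x + 5)) - 8 = 20] common factor 4 (LHS and 20) — divide through ⇒ factor: (x + 5) - 2 = 5.
Step 3. [(x + 5) - 2 = 5] add 2: x sits inside (… - 2) ⇒ sub: x + 5 = 7.
Step 4. [x + 5 = 7] subtract 5: x sits inside (… + 5) ⇒ sub: x = 2.

Answer: x ∈ {2}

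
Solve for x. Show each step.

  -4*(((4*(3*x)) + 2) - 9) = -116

Step 1. [-4*(((4*(3*x)) + 2) - 9) = -116] -4 out front; divide by -4. So div: ((4*(3*x)) + 2) - 9 = 29.
Step 2. [((4*(3*x)) + 2) - 9 = 29] add 9: x sits inside (… - 9), so sub: (4*(3*x)) + 2 = 38.
Step 3. [(4*(3*x)) + 2 = 38] subtract 2: x sits inside (… + 2). So sub: 4*(3*x) = 36.
Step 4. [4*(3*x) = 36] 4·(inner) — divide through by 4, so div: 3*x = 9.
Step 5. [3*x = 9] leading coefficient 3: divide by 3. So div: x = 3.

Answer: x ∈ {3}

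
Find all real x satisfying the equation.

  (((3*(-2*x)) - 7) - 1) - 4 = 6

Step 1. [(((3*(-2*x)) - 7) - 1) - 4 = 6] 4 comes off first (add 4), so sub: ((3*(-2*x)) - 7) - 1 = 10.
Step 2. [((3*(-2*x)) - 7) - 1 = 10] the outer -1 inverts by adding 1 ⇒ sub: (3*(-2*x)) - 7 = 11.
Step 3. [(3*(-2*x)) - 7 = 11] peel the -7: add 7 from each side, so sub: 3*(-2*x) = 18.
Step 4. [3*(-2*x) = 18] 3 out front; divide by 3. So div: -2*x = 6.
Step 5. [-2*x = 6] -2·(inner) — divide through by -2, so div: x = -3.

Answer: x ∈ {-3}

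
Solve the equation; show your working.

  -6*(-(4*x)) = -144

Step 1. [-6*(-(4*x)) = -144] leading coefficient -6: divide by -6. So div: -(4*x) = 24.
Step 2. [-(4*x) = 24] leading − — multiply by −1. So neg: 4*x = -24.
Step 3. [4*x = -24] 4 out front; divide by 4 ⇒ div: x = -6.

Answer: x ∈ {-6}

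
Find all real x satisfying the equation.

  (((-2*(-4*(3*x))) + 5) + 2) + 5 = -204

Step 1. [(((-2*(-4*(3*x))) + 5) + 2) + 5 = -204] the outer +5 inverts by subtracting 5 ⇒ sub: ((-2*(-4*(3*x))) + 5) + 2 = -209.
Step 2. [((-2*(-4*(3*x))) + 5) + 2 = -209] subtract 2: x sits inside (… + 2) ⇒ sub: (-2*(-4*(3*x))) + 5 = -211.
Step 3. [(-2*(-4*(3*x))) + 5 = -211] +5 is outermost — subtract 5 both sides. So sub: -2*(-4*(3*x)) = -216.
Step 4. [-2*(-4*(3*x)) = -216] -2 out front; divide by -2 ⇒ div: -4*(3*x) = 108.
Step 5. [-4*(3*x) = 108] -4 out front; divide by -4. So div: 3*x = -27.
Step 6. [3*x = -27] LHS = 3·(…); ÷3 both sides ⇒ div: x = -9.

Answer: x ∈ {-9}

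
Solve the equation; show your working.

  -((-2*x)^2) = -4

Step 1. [-((-2*x)^2) = -4] LHS negated; negate both sides ⇒ neg: (-2*x)^2 = 4.
Step 2. [(-2*x)^2 = 4] √ both sides: 4 ≥ 0 gives two branches, so sqrt: -2*x = 2 or -2.
Step 3. [-2*x = 2 or -2] LHS = -2·(…); ÷-2 both sides, so div: x = -1 or 1.

Answer: x ∈ {-1, 1}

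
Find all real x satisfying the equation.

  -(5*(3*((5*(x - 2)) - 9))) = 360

Step 1. [-(5*(3*((5*(x - 2)) - 9))) = 360] leading − — multiply by −1 ⇒ neg: 5*(3*((5*(x - 2)) - 9)) = -360.
Step 2. [5*(3*((5*(x - 2)) - 9)) = -360] divide by the outer 5 ⇒ div: 3*((5*(x - 2)) - 9) = -72.
Step 3. [3*((5*(x - 2)) - 9) = -72] 3 out front; divide by 3. So div: (5*(x - 2)) - 9 = -24.
Step 4. [(5*(x - 2)) - 9 = -24] the outer -9 inverts by adding 9 ⇒ sub: 5*(x - 2) = -15.
Step 5. [5*(x - 2) = -15] 5 out front; divide by 5 ⇒ div: x - 2 = -3.
Step 6. [x - 2 = -3] the outer -2 inverts by adding 2 ⇒ sub: x = -1.

Answer: x ∈ {-1}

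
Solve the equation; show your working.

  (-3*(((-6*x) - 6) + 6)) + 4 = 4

Step 1. [(-3*(((-6*x) - 6) + 6)) + 4 = 4] the outer +4 inverts by subtracting 4. So sub: -3*(((-6*x) - 6) + 6) = 0.
Step 2. [-3*(((-6*x) - 6) + 6) = 0] leading coefficient -3: divide by -3. So div: ((-6*x) - 6) + 6 = 0.
Step 3. [((-6*x) - 6) + 6 = 0] +6 is outermost — subtract 6 both sides ⇒ sub: (-6*x) - 6 = -6.
Step 4. [(-6*x) - 6 = -6] the outer -6 inverts by adding 6, so sub: -6*x = 0.
Step 5. [-6*x = 0] divide by the outer -6, so div: x = 0.

Answer: x ∈ {0}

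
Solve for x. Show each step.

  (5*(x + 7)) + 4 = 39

Step 1. [(5*(x + 7)) + 4 = 39] the outer +4 inverts by subtracting 4 ⇒ sub: 5*(x + 7) = 35.
Step 2. [5*(x + 7) = 35] 5 out front; divide by 5 ⇒ div: x + 7 = 7.
Step 3. [x + 7 = 7] the outer +7 inverts by subtracting 7 ⇒ sub: x = 0.

Answer: x ∈ {0}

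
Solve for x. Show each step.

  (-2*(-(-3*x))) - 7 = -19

Step 1. [(-2*(-(-3*x))) - 7 = -19] -7 is outermost — add 7 both sides ⇒ sub: -2*(-(-3*x)) = -12.
Step 2. [-2*(-(-3*x)) = -12] divide by the outer -2. So div: -(-3*x) = 6.
Step 3. [-(-3*x) = 6] LHS negated; negate both sides. So neg: -3*x = -6.
Step 4. [-3*x = -6] -3·(inner) — divide through by -3, so div: x = 2.

Answer: x ∈ {2}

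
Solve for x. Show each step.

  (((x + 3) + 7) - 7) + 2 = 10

Step 1. [(((x + 3) + 7) - 7) + 2 = 10] subtract 2: x sits inside (… + 2). So sub: ((x + 3) + 7) - 7 = 8.
Step 2. [((x + 3) + 7) - 7 = 8] -7 is outermost — add 7 both sides, so sub: (x + 3) + 7 = 15.
Step 3. [(x + 3) + 7 = 15] +7 is outermost — subtract 7 both sides, so sub: x + 3 = 8.
Step 4. [x + 3 = 8] 3 comes off first (subtract 3), so sub: x = 5.

Answer: x ∈ {5}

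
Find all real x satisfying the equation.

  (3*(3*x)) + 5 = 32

Step 1. [(3*(3*x)) + 5 = 32] the outer +5 inverts by subtracting 5 ⇒ sub: 3*(3*x) = 27.
Step 2. [3*(3*x) = 27] LHS = 3·(…); ÷3 both sides, so div: 3*x = 9.
Step 3. [3*x = 9] leading coefficient 3: divide by 3, so div: x = 3.

Answer: x ∈ {3}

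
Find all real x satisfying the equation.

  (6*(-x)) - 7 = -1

Step 1. [(6*(-x)) - 7 = -1] the outer -7 inverts by adding 7 ⇒ sub: 6*(-x) = 6.
Step 2. [6*(-x) = 6] 6 out front; divide by 6 ⇒ div: -x = 1.
Step 3. [-x = 1] flip signs both sides, so neg: x = -1.

Answer: x ∈ {-1}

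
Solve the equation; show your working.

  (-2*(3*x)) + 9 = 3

Step 1. [(-2*(3*x)) + 9 = 3] 9 comes off first (subtract 9) ⇒ sub: -2*(3*x) = -6.
Step 2. [-2*(3*x) = -6] -2 out front; divide by -2, so div: 3*x = 3.
Step 3. [3*x = 3] leading coefficient 3: divide by 3 ⇒ div: x = 1.

Answer: x ∈ {1}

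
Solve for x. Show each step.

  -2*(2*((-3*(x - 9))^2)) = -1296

Step 1. [-2*(2*((-3*(x - 9))^2)) = -1296] leading coefficient -2: divide by -2 ⇒ div: 2*((-3*(x - 9))^2) = 648.
Step 2. [2*((-3*(x - 9))^2) = 648] 2·(inner) — divide through by 2, so div: (-3*(x - 9))^2 = 324.
Step 3. [(-3*(x - 9))^2 = 324] LHS squared, RHS 324 ≥ 0: apply √ (±) ⇒ sqrt: -3*(x - 9) = 18 or -18.
Step 4. [-3*(x - 9) = 18 or -18] divide by the outer -3, so div: x - 9 = -6 or 6.
Step 5. [x - 9 = -6 or 6] peel the -9: add 9 from each side. So sub: x = 3 or 15.

Answer: x ∈ {3, 15}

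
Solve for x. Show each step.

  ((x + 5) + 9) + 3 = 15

Step 1. [((x + 5) + 9) + 3 = 15] peel the +3: subtract 3 from each side. So sub: (x + 5) + 9 = 12.
Step 2. [(x + 5) + 9 = 12] the outer +9 inverts by subtracting 9. So sub: x + 5 = 3.
Step 3. [x + 5 = 3] subtract 5: x sits inside (… + 5), so sub: x = -2.

Answer: x ∈ {-2}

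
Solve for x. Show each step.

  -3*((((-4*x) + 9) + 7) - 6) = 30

Step 1. [-3*((((-4*x) + 9) + 7) - 6) = 30] -3·(inner) — divide through by -3 ⇒ div: (((-4*x) + 9) + 7) - 6 = -10.
Step 2. [(((-4*x) + 9) + 7) - 6 = -10] peel the -6: add 6 from each side. So sub: ((-4*x) + 9) + 7 = -4.
Step 3. [((-4*x) + 9) + 7 = -4] +7 is outermost — subtract 7 both sides, so sub: (-4*x) + 9 = -11.
Step 4. [(-4*x) + 9 = -11] peel the +9: subtract 9 from each side. So sub: -4*x = -20.
Step 5. [-4*x = -20] leading coefficient -4: divide by -4, so div: x = 5.

Answer: x ∈ {5}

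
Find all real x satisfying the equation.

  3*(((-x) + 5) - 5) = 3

Step 1. [3*(((-x) + 5) - 5) = 3] divide by the outer 3. So div: ((-x) + 5) - 5 = 1.
Step 2. [((-x) + 5) - 5 = 1] -5 is outermost — add 5 both sides, so sub: (-x) + 5 = 6.
Step 3. [(-x) + 5 = 6] +5 is outermost — subtract 5 both sides. So sub: -x = 1.
Step 4. [-x = 1] flip signs both sides. So neg: x = -1.

Answer: x ∈ {-1}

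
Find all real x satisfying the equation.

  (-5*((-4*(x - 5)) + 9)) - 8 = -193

Step 1. [(-5*((-4*(x - 5)) + 9)) - 8 = -193] peel the -8: add 8 from each side, so sub: -5*((-4*(x - 5)) + 9) = -185.
Step 2. [-5*((-4*(x - 5)) + 9) = -185] -5·(inner) — divide through by -5 ⇒ div: (-4*(x - 5)) + 9 = 37.
Step 3. [(-4*(x - 5)) + 9 = 37] peel the +9: subtract 9 from each side ⇒ sub: -4*(x - 5) = 28.
Step 4. [-4*(x - 5) = 28] leading coefficient -4: divide by -4 ⇒ div: x - 5 = -7.
Step 5. [x - 5 = -7] -5 is outermost — add 5 both sides ⇒ sub: x = -2.

Answer: x ∈ {-2}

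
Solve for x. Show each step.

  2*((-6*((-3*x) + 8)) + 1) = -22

Step 1. [2*((-6*((-3*x) + 8)) + 1) = -22] 2 out front; divide by 2 ⇒ div: (-6*((-3*x) + 8)) + 1 = -11.
Step 2. [(-6*((-3*x) + 8)) + 1 = -11] 1 comes off first (subtract 1), so sub: -6*((-3*x) + 8) = -12.
Step 3. [-6*((-3*x) + 8) = -12] leading coefficient -6: divide by -6 ⇒ div: (-3*x) + 8 = 2.
Step 4. [(-3*x) + 8 = 2] 8 comes off first (subtract 8). So sub: -3*x = -6.
Step 5. [-3*x = -6] -3·(inner) — divide through by -3. So div: x = 2.

Answer: x ∈ {2}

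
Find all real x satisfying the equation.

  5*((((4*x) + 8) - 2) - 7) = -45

Step 1. [5*((((4*x) + 8) - 2) - 7) = -45] divide by the outer 5. So div: (((4*x) + 8) - 2) - 7 = -9.
Step 2. [(((4*x) + 8) - 2) - 7 = -9] peel the -7: add 7 from each side ⇒ sub: ((4*x) + 8) - 2 = -2.
Step 3. [((4*x) + 8) - 2 = -2] add 2: x sits inside (… - 2). So sub: (4*x) + 8 = 0.
Step 4. [(4*x) + 8 = 0] +8 is outermost — subtract 8 both sides. So sub: 4*x = -8.
Step 5. [4*x = -8] 4 out front; divide by 4, so div: x = -2.

Answer: x ∈ {-2}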